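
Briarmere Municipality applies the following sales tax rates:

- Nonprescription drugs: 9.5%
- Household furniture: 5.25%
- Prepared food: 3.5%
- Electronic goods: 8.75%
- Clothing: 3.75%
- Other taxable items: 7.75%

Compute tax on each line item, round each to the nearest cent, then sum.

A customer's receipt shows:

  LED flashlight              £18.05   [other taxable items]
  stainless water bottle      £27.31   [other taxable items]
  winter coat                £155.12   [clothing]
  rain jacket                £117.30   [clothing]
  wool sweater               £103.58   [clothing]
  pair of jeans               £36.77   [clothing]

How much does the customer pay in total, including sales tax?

LED flashlight £18.05: other taxable items → 7.75% → £1.40
Stainless water bottle £27.31: other taxable items → 7.75% → £2.12
Winter coat £155.12: clothing → 3.75% → £5.82
Rain jacket £117.30: clothing → 3.75% → £4.40
Wool sweater £103.58: clothing → 3.75% → £3.88
Pair of jeans £36.77: clothing → 3.75% → £1.38
Subtotal = £458.13; tax = £19.00; total due = £477.13

£477.13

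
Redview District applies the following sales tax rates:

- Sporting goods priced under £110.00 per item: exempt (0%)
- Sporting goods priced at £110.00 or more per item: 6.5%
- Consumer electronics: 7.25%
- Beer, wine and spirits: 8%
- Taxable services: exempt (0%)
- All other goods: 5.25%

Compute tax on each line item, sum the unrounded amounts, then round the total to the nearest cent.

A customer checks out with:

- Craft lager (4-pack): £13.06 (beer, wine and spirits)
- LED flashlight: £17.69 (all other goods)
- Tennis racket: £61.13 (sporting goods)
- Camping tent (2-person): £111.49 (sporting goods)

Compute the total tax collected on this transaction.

Craft lager (4-pack) £13.06: beer, wine and spirits → 8% → £1.0448
LED flashlight £17.69: all other goods → 5.25% → £0.928725
Tennis racket £61.13: sporting goods, under £110.00 → 0% → £0.00
Camping tent (2-person) £111.49: sporting goods, £110.00 or more → 6.5% → £7.24685
Unrounded tax sum = £9.220375 → £9.22

£9.22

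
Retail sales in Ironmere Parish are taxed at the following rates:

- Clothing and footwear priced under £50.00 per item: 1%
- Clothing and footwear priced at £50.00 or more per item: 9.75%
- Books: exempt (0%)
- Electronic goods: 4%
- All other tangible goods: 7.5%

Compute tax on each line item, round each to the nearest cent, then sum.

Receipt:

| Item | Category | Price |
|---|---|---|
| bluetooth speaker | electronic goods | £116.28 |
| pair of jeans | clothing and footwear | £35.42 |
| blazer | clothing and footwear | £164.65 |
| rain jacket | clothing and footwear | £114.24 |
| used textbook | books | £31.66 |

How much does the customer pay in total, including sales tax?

Bluetooth speaker £116.28: electronic goods → 4% → £4.65
Pair of jeans £35.42: clothing and footwear, under £50.00 → 1% → £0.35
Blazer £164.65: clothing and footwear, £50.00 or more → 9.75% → £16.05
Rain jacket £114.24: clothing and footwear, £50.00 or more → 9.75% → £11.14
Used textbook £31.66: books → 0% → £0.00
Subtotal = £462.25; tax = £32.19; total due = £494.44

£494.44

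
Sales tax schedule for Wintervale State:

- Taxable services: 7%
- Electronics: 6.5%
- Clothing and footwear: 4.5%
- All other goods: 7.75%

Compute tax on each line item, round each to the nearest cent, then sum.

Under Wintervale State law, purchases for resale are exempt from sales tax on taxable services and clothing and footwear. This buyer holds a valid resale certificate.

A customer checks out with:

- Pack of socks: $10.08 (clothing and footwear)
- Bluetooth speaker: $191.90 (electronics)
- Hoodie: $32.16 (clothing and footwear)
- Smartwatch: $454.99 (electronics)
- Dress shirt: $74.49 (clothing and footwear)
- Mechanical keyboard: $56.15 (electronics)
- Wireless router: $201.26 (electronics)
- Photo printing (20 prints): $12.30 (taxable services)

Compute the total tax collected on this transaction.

Pack of socks $10.08: clothing and footwear, buyer-exempt → 0% → $0.00
Bluetooth speaker $191.90: electronics → 6.5% → $12.47
Hoodie $32.16: clothing and footwear, buyer-exempt → 0% → $0.00
Smartwatch $454.99: electronics → 6.5% → $29.57
Dress shirt $74.49: clothing and footwear, buyer-exempt → 0% → $0.00
Mechanical keyboard $56.15: electronics → 6.5% → $3.65
Wireless router $201.26: electronics → 6.5% → $13.08
Photo printing (20 prints) $12.30: taxable services, buyer-exempt → 0% → $0.00
Total tax = $12.47 + $29.57 + $3.65 + $13.08 = $58.77

$58.77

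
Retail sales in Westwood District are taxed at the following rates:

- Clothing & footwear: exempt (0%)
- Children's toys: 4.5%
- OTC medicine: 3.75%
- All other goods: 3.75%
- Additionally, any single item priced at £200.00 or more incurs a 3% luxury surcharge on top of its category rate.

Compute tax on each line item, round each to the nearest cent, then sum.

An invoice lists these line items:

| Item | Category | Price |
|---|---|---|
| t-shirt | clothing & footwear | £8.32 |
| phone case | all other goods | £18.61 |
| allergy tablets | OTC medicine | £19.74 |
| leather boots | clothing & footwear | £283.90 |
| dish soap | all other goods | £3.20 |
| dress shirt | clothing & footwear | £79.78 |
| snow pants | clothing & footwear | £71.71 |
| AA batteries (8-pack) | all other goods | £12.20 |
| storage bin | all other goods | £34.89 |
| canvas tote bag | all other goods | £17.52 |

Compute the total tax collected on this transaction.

T-shirt £8.32: clothing & footwear → 0% → £0.00
Phone case £18.61: all other goods → 3.75% → £0.70
Allergy tablets £19.74: OTC medicine → 3.75% → £0.74
Leather boots £283.90: clothing & footwear → 0% + 3% surcharge = 3% → £8.52
Dish soap £3.20: all other goods → 3.75% → £0.12
Dress shirt £79.78: clothing & footwear → 0% → £0.00
Snow pants £71.71: clothing & footwear → 0% → £0.00
AA batteries (8-pack) £12.20: all other goods → 3.75% → £0.46
Storage bin £34.89: all other goods → 3.75% → £1.31
Canvas tote bag £17.52: all other goods → 3.75% → £0.66
Total tax = £0.70 + £0.74 + £8.52 + £0.12 + £0.46 + £1.31 + £0.66 = £12.51

£12.51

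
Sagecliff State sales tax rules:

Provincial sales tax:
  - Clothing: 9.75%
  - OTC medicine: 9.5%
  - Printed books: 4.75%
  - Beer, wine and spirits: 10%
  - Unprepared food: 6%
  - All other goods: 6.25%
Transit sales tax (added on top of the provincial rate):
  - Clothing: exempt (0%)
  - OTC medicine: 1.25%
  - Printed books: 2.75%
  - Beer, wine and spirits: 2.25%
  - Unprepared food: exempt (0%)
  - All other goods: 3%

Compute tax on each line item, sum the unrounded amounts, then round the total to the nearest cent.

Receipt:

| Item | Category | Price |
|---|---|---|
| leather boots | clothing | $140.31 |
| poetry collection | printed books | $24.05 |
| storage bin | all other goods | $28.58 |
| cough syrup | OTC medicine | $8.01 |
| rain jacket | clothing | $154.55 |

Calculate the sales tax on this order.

$34.06

Leather boots $140.31: clothing → 9.75% + 0% transit = 9.75% → $13.680225
Poetry collection $24.05: printed books → 4.75% + 2.75% transit = 7.5% → $1.80375
Storage bin $28.58: all other goods → 6.25% + 3% transit = 9.25% → $2.64365
Cough syrup $8.01: OTC medicine → 9.5% + 1.25% transit = 10.75% → $0.861075
Rain jacket $154.55: clothing → 9.75% + 0% transit = 9.75% → $15.068625
Unrounded tax sum = $34.057325 → $34.06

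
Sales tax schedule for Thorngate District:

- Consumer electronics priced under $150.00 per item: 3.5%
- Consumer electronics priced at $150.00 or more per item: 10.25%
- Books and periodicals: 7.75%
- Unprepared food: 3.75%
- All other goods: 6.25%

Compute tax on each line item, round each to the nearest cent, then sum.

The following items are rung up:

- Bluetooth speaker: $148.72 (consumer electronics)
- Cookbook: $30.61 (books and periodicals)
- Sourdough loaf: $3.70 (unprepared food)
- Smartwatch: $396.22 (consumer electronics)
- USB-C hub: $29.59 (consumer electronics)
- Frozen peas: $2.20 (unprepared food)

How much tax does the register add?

Bluetooth speaker $148.72: consumer electronics, under $150.00 → 3.5% → $5.21
Cookbook $30.61: books and periodicals → 7.75% → $2.37
Sourdough loaf $3.70: unprepared food → 3.75% → $0.14
Smartwatch $396.22: consumer electronics, $150.00 or more → 10.25% → $40.61
USB-C hub $29.59: consumer electronics, under $150.00 → 3.5% → $1.04
Frozen peas $2.20: unprepared food → 3.75% → $0.08
Total tax = $5.21 + $2.37 + $0.14 + $40.61 + $1.04 + $0.08 = $49.45

$49.45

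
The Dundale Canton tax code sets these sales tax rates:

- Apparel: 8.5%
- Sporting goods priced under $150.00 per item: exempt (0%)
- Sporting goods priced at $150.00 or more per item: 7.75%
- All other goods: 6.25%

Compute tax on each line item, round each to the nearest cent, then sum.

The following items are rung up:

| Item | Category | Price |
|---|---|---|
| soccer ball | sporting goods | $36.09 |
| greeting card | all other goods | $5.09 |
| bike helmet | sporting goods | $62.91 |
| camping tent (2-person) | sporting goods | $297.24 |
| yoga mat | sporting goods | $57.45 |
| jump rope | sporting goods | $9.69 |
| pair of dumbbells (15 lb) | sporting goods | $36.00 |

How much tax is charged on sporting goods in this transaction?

Soccer ball $36.09: sporting goods, under $150.00 → 0% → $0.00
Bike helmet $62.91: sporting goods, under $150.00 → 0% → $0.00
Camping tent (2-person) $297.24: sporting goods, $150.00 or more → 7.75% → $23.04
Yoga mat $57.45: sporting goods, under $150.00 → 0% → $0.00
Jump rope $9.69: sporting goods, under $150.00 → 0% → $0.00
Pair of dumbbells (15 lb) $36.00: sporting goods, under $150.00 → 0% → $0.00
Tax on sporting goods = $0.00 + $0.00 + $23.04 + $0.00 + $0.00 + $0.00 = $23.04

$23.04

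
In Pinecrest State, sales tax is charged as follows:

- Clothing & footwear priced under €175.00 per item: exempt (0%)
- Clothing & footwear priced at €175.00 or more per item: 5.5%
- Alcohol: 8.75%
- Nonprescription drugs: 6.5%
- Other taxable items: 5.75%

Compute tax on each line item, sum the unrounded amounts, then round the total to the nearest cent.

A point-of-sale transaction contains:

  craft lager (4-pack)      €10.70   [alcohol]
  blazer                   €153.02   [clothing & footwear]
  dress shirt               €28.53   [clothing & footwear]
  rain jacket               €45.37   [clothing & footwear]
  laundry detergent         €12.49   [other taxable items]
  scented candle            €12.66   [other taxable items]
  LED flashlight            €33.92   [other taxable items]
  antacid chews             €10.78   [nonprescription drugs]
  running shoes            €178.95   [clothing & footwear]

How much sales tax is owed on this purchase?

€14.88

Craft lager (4-pack) €10.70: alcohol → 8.75% → €0.93625
Blazer €153.02: clothing & footwear, under €175.00 → 0% → €0.00
Dress shirt €28.53: clothing & footwear, under €175.00 → 0% → €0.00
Rain jacket €45.37: clothing & footwear, under €175.00 → 0% → €0.00
Laundry detergent €12.49: other taxable items → 5.75% → €0.718175
Scented candle €12.66: other taxable items → 5.75% → €0.72795
LED flashlight €33.92: other taxable items → 5.75% → €1.9504
Antacid chews €10.78: nonprescription drugs → 6.5% → €0.7007
Running shoes €178.95: clothing & footwear, €175.00 or more → 5.5% → €9.84225
Unrounded tax sum = €14.875725 → €14.88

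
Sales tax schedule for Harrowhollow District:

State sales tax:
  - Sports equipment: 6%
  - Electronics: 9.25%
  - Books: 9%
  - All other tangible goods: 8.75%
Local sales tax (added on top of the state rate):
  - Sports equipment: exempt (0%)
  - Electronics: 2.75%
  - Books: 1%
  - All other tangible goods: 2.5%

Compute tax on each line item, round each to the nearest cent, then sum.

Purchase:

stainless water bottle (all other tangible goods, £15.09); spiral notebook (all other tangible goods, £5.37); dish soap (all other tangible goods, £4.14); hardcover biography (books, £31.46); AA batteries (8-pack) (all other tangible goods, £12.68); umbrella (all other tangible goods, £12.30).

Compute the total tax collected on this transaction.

£8.73

Stainless water bottle £15.09: all other tangible goods → 8.75% + 2.5% local = 11.25% → £1.70
Spiral notebook £5.37: all other tangible goods → 8.75% + 2.5% local = 11.25% → £0.60
Dish soap £4.14: all other tangible goods → 8.75% + 2.5% local = 11.25% → £0.47
Hardcover biography £31.46: books → 9% + 1% local = 10% → £3.15
AA batteries (8-pack) £12.68: all other tangible goods → 8.75% + 2.5% local = 11.25% → £1.43
Umbrella £12.30: all other tangible goods → 8.75% + 2.5% local = 11.25% → £1.38
Total tax = £1.70 + £0.60 + £0.47 + £3.15 + £1.43 + £1.38 = £8.73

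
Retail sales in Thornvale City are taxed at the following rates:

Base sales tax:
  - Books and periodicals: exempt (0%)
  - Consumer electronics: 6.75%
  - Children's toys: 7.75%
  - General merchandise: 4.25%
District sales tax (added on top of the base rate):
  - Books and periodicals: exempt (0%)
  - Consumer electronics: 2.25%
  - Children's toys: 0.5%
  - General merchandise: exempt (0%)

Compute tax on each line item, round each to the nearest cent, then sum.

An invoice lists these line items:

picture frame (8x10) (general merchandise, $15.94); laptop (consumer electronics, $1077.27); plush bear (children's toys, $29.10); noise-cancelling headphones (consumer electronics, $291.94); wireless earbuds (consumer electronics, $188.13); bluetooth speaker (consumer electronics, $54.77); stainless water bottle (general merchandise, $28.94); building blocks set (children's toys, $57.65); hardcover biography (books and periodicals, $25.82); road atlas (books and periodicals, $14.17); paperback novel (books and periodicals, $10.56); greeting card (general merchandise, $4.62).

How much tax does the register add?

Picture frame (8x10) $15.94: general merchandise → 4.25% + 0% district = 4.25% → $0.68
Laptop $1077.27: consumer electronics → 6.75% + 2.25% district = 9% → $96.95
Plush bear $29.10: children's toys → 7.75% + 0.5% district = 8.25% → $2.40
Noise-cancelling headphones $291.94: consumer electronics → 6.75% + 2.25% district = 9% → $26.27
Wireless earbuds $188.13: consumer electronics → 6.75% + 2.25% district = 9% → $16.93
Bluetooth speaker $54.77: consumer electronics → 6.75% + 2.25% district = 9% → $4.93
Stainless water bottle $28.94: general merchandise → 4.25% + 0% district = 4.25% → $1.23
Building blocks set $57.65: children's toys → 7.75% + 0.5% district = 8.25% → $4.76
Hardcover biography $25.82: books and periodicals → 0% + 0% district = 0% → $0.00
Road atlas $14.17: books and periodicals → 0% + 0% district = 0% → $0.00
Paperback novel $10.56: books and periodicals → 0% + 0% district = 0% → $0.00
Greeting card $4.62: general merchandise → 4.25% + 0% district = 4.25% → $0.20
Total tax = $0.68 + $96.95 + $2.40 + $26.27 + $16.93 + $4.93 + $1.23 + $4.76 + $0.20 = $154.35

$154.35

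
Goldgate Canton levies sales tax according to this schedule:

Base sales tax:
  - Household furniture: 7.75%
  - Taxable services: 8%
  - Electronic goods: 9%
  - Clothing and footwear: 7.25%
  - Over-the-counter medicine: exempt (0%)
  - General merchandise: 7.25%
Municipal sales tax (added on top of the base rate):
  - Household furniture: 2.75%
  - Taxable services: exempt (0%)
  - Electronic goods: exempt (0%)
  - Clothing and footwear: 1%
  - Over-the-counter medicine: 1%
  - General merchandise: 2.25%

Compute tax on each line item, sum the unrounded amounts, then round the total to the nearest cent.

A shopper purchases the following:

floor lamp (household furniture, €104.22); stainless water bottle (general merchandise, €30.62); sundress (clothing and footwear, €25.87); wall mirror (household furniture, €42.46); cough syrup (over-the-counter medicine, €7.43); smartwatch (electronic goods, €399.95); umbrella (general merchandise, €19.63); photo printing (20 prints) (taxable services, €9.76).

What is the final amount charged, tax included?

Floor lamp €104.22: household furniture → 7.75% + 2.75% municipal = 10.5% → €10.9431
Stainless water bottle €30.62: general merchandise → 7.25% + 2.25% municipal = 9.5% → €2.9089
Sundress €25.87: clothing and footwear → 7.25% + 1% municipal = 8.25% → €2.134275
Wall mirror €42.46: household furniture → 7.75% + 2.75% municipal = 10.5% → €4.4583
Cough syrup €7.43: over-the-counter medicine → 0% + 1% municipal = 1% → €0.0743
Smartwatch €399.95: electronic goods → 9% + 0% municipal = 9% → €35.9955
Umbrella €19.63: general merchandise → 7.25% + 2.25% municipal = 9.5% → €1.86485
Photo printing (20 prints) €9.76: taxable services → 8% + 0% municipal = 8% → €0.7808
Subtotal = €639.94; unrounded tax = €59.160025 → €59.16; total due = €699.10

€699.10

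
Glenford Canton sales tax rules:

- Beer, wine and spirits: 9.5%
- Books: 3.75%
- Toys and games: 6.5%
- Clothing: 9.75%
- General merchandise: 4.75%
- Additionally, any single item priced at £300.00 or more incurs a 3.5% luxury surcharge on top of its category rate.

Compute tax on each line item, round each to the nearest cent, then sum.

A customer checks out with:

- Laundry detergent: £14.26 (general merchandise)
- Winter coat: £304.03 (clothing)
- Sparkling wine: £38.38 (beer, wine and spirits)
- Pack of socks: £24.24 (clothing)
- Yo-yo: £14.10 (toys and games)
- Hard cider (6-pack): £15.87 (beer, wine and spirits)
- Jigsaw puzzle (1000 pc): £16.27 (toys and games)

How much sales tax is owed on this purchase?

Laundry detergent £14.26: general merchandise → 4.75% → £0.68
Winter coat £304.03: clothing → 9.75% + 3.5% surcharge = 13.25% → £40.28
Sparkling wine £38.38: beer, wine and spirits → 9.5% → £3.65
Pack of socks £24.24: clothing → 9.75% → £2.36
Yo-yo £14.10: toys and games → 6.5% → £0.92
Hard cider (6-pack) £15.87: beer, wine and spirits → 9.5% → £1.51
Jigsaw puzzle (1000 pc) £16.27: toys and games → 6.5% → £1.06
Total tax = £0.68 + £40.28 + £3.65 + £2.36 + £0.92 + £1.51 + £1.06 = £50.46

£50.46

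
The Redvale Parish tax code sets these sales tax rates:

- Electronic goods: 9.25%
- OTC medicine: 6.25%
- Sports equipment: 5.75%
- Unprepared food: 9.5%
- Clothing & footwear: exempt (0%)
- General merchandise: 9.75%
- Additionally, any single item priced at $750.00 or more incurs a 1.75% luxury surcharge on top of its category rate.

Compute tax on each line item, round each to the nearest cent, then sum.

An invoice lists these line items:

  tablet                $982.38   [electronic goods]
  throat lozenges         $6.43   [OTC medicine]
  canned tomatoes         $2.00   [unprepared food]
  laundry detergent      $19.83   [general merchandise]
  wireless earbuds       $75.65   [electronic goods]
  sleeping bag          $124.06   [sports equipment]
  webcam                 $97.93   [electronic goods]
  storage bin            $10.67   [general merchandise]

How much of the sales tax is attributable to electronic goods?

$124.12

Tablet $982.38: electronic goods → 9.25% + 1.75% surcharge = 11% → $108.06
Wireless earbuds $75.65: electronic goods → 9.25% → $7.00
Webcam $97.93: electronic goods → 9.25% → $9.06
Tax on electronic goods = $108.06 + $7.00 + $9.06 = $124.12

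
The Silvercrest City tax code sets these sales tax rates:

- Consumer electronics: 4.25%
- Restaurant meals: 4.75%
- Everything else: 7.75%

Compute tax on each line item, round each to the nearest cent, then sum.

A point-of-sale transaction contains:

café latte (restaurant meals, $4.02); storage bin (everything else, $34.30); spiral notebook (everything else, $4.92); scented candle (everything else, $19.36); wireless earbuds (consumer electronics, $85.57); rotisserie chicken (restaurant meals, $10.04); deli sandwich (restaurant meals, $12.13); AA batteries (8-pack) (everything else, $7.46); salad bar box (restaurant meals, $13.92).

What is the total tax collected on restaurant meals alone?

Café latte $4.02: restaurant meals → 4.75% → $0.19
Rotisserie chicken $10.04: restaurant meals → 4.75% → $0.48
Deli sandwich $12.13: restaurant meals → 4.75% → $0.58
Salad bar box $13.92: restaurant meals → 4.75% → $0.66
Tax on restaurant meals = $0.19 + $0.48 + $0.58 + $0.66 = $1.91

$1.91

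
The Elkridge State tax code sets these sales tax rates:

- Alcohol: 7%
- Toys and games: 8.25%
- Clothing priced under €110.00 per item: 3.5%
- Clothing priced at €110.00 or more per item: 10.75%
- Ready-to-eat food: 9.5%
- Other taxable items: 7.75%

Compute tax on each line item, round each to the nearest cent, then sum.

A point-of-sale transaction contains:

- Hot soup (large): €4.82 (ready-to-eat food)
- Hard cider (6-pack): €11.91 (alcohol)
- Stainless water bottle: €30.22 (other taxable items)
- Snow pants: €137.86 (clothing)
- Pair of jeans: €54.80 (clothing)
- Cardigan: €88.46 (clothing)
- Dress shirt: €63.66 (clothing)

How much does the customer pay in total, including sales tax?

Hot soup (large) €4.82: ready-to-eat food → 9.5% → €0.46
Hard cider (6-pack) €11.91: alcohol → 7% → €0.83
Stainless water bottle €30.22: other taxable items → 7.75% → €2.34
Snow pants €137.86: clothing, €110.00 or more → 10.75% → €14.82
Pair of jeans €54.80: clothing, under €110.00 → 3.5% → €1.92
Cardigan €88.46: clothing, under €110.00 → 3.5% → €3.10
Dress shirt €63.66: clothing, under €110.00 → 3.5% → €2.23
Subtotal = €391.73; tax = €25.70; total due = €417.43

€417.43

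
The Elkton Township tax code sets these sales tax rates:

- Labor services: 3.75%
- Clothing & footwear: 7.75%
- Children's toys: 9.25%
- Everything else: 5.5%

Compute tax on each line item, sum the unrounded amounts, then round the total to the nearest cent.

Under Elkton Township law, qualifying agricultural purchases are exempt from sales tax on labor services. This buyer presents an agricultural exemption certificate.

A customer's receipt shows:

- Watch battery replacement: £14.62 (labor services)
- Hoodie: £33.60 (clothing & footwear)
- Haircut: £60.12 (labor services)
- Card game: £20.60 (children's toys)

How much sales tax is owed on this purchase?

Watch battery replacement £14.62: labor services, buyer-exempt → 0% → £0.00
Hoodie £33.60: clothing & footwear → 7.75% → £2.604
Haircut £60.12: labor services, buyer-exempt → 0% → £0.00
Card game £20.60: children's toys → 9.25% → £1.9055
Unrounded tax sum = £4.5095 → £4.51

£4.51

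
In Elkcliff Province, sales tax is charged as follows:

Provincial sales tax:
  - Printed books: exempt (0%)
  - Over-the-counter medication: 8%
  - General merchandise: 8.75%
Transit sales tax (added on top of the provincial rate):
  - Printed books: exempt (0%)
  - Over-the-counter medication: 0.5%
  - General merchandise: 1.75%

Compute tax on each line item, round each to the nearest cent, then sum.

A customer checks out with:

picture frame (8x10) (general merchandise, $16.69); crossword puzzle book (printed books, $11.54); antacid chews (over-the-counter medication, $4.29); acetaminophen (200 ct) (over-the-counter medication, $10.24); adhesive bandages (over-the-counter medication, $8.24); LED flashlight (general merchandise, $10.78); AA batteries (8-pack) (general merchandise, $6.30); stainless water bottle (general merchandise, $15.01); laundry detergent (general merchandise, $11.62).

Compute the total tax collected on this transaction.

Picture frame (8x10) $16.69: general merchandise → 8.75% + 1.75% transit = 10.5% → $1.75
Crossword puzzle book $11.54: printed books → 0% + 0% transit = 0% → $0.00
Antacid chews $4.29: over-the-counter medication → 8% + 0.5% transit = 8.5% → $0.36
Acetaminophen (200 ct) $10.24: over-the-counter medication → 8% + 0.5% transit = 8.5% → $0.87
Adhesive bandages $8.24: over-the-counter medication → 8% + 0.5% transit = 8.5% → $0.70
LED flashlight $10.78: general merchandise → 8.75% + 1.75% transit = 10.5% → $1.13
AA batteries (8-pack) $6.30: general merchandise → 8.75% + 1.75% transit = 10.5% → $0.66
Stainless water bottle $15.01: general merchandise → 8.75% + 1.75% transit = 10.5% → $1.58
Laundry detergent $11.62: general merchandise → 8.75% + 1.75% transit = 10.5% → $1.22
Total tax = $1.75 + $0.36 + $0.87 + $0.70 + $1.13 + $0.66 + $1.58 + $1.22 = $8.27

$8.27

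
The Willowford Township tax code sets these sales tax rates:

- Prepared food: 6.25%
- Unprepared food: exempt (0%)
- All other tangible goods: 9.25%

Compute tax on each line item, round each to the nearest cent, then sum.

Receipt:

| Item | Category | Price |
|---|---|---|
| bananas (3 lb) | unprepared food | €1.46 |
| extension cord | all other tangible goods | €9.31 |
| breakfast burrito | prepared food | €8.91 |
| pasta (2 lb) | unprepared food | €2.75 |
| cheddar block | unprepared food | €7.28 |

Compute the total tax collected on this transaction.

Bananas (3 lb) €1.46: unprepared food → 0% → €0.00
Extension cord €9.31: all other tangible goods → 9.25% → €0.86
Breakfast burrito €8.91: prepared food → 6.25% → €0.56
Pasta (2 lb) €2.75: unprepared food → 0% → €0.00
Cheddar block €7.28: unprepared food → 0% → €0.00
Total tax = €0.86 + €0.56 = €1.42

€1.42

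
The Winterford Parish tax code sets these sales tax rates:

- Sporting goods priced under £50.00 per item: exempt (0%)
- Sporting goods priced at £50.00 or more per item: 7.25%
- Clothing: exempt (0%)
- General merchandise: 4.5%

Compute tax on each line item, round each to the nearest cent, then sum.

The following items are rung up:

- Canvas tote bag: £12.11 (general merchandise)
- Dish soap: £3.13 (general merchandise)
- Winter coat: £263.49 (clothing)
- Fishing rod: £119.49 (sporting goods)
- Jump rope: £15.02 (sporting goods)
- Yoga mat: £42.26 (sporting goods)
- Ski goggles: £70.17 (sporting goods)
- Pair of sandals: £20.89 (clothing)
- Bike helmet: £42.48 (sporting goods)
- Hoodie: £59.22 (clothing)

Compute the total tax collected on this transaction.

Canvas tote bag £12.11: general merchandise → 4.5% → £0.54
Dish soap £3.13: general merchandise → 4.5% → £0.14
Winter coat £263.49: clothing → 0% → £0.00
Fishing rod £119.49: sporting goods, £50.00 or more → 7.25% → £8.66
Jump rope £15.02: sporting goods, under £50.00 → 0% → £0.00
Yoga mat £42.26: sporting goods, under £50.00 → 0% → £0.00
Ski goggles £70.17: sporting goods, £50.00 or more → 7.25% → £5.09
Pair of sandals £20.89: clothing → 0% → £0.00
Bike helmet £42.48: sporting goods, under £50.00 → 0% → £0.00
Hoodie £59.22: clothing → 0% → £0.00
Total tax = £0.54 + £0.14 + £8.66 + £5.09 = £14.43

£14.43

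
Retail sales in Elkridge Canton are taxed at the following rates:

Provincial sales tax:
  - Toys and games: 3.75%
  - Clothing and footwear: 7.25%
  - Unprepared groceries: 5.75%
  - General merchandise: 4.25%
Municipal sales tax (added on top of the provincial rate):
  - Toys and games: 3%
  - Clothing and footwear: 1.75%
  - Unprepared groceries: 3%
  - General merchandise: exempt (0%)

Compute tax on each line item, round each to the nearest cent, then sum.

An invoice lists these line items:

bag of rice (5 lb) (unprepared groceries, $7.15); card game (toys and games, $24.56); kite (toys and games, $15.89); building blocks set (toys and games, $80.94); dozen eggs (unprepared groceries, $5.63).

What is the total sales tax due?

$9.31

Bag of rice (5 lb) $7.15: unprepared groceries → 5.75% + 3% municipal = 8.75% → $0.63
Card game $24.56: toys and games → 3.75% + 3% municipal = 6.75% → $1.66
Kite $15.89: toys and games → 3.75% + 3% municipal = 6.75% → $1.07
Building blocks set $80.94: toys and games → 3.75% + 3% municipal = 6.75% → $5.46
Dozen eggs $5.63: unprepared groceries → 5.75% + 3% municipal = 8.75% → $0.49
Total tax = $0.63 + $1.66 + $1.07 + $5.46 + $0.49 = $9.31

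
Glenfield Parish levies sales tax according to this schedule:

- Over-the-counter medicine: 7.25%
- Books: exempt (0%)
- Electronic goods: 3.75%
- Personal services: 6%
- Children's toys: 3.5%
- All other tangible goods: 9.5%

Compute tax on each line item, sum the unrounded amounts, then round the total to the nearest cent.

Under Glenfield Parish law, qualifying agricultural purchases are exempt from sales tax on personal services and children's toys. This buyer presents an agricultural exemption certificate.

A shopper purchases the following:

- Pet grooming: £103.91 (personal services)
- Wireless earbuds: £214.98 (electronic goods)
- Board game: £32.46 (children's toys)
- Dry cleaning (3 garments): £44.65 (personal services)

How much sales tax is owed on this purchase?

Pet grooming £103.91: personal services, buyer-exempt → 0% → £0.00
Wireless earbuds £214.98: electronic goods → 3.75% → £8.06175
Board game £32.46: children's toys, buyer-exempt → 0% → £0.00
Dry cleaning (3 garments) £44.65: personal services, buyer-exempt → 0% → £0.00
Unrounded tax sum = £8.06175 → £8.06

£8.06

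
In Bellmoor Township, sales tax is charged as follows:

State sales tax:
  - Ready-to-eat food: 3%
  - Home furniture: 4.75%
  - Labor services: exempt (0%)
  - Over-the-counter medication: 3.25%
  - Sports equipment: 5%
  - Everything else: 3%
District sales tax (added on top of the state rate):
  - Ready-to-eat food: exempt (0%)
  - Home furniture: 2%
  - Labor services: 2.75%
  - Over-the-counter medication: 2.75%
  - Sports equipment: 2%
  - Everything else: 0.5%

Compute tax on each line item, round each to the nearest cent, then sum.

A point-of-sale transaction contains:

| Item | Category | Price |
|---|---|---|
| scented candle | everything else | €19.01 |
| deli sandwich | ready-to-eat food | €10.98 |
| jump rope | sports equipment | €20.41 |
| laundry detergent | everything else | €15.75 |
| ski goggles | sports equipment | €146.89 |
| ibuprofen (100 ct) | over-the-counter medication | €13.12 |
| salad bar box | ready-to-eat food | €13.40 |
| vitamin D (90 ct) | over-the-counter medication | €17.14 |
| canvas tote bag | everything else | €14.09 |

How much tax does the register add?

Scented candle €19.01: everything else → 3% + 0.5% district = 3.5% → €0.67
Deli sandwich €10.98: ready-to-eat food → 3% + 0% district = 3% → €0.33
Jump rope €20.41: sports equipment → 5% + 2% district = 7% → €1.43
Laundry detergent €15.75: everything else → 3% + 0.5% district = 3.5% → €0.55
Ski goggles €146.89: sports equipment → 5% + 2% district = 7% → €10.28
Ibuprofen (100 ct) €13.12: over-the-counter medication → 3.25% + 2.75% district = 6% → €0.79
Salad bar box €13.40: ready-to-eat food → 3% + 0% district = 3% → €0.40
Vitamin D (90 ct) €17.14: over-the-counter medication → 3.25% + 2.75% district = 6% → €1.03
Canvas tote bag €14.09: everything else → 3% + 0.5% district = 3.5% → €0.49
Total tax = €0.67 + €0.33 + €1.43 + €0.55 + €10.28 + €0.79 + €0.40 + €1.03 + €0.49 = €15.97

€15.97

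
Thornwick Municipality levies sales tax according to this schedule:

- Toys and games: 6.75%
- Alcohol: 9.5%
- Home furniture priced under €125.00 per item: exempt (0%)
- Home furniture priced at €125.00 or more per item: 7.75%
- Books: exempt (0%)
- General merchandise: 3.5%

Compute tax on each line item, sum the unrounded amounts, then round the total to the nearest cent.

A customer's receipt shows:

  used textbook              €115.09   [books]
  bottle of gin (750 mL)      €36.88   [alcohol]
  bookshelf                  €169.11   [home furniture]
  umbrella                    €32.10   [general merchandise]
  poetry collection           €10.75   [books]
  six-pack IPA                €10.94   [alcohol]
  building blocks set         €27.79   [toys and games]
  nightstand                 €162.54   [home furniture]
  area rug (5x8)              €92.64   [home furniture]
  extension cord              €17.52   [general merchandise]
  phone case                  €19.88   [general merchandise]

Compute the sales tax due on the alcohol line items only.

€4.54

Bottle of gin (750 mL) €36.88: alcohol → 9.5% → €3.5036
Six-pack IPA €10.94: alcohol → 9.5% → €1.0393
Tax on alcohol: unrounded sum = €4.5429 → €4.54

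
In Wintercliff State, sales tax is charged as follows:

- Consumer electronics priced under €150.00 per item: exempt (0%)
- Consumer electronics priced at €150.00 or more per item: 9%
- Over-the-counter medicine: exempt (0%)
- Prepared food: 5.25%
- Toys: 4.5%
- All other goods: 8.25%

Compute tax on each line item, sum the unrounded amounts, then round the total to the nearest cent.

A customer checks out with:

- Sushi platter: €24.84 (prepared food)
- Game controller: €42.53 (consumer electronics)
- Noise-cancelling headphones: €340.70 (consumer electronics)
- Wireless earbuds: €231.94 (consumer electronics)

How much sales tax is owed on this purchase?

€52.84

Sushi platter €24.84: prepared food → 5.25% → €1.3041
Game controller €42.53: consumer electronics, under €150.00 → 0% → €0.00
Noise-cancelling headphones €340.70: consumer electronics, €150.00 or more → 9% → €30.663
Wireless earbuds €231.94: consumer electronics, €150.00 or more → 9% → €20.8746
Unrounded tax sum = €52.8417 → €52.84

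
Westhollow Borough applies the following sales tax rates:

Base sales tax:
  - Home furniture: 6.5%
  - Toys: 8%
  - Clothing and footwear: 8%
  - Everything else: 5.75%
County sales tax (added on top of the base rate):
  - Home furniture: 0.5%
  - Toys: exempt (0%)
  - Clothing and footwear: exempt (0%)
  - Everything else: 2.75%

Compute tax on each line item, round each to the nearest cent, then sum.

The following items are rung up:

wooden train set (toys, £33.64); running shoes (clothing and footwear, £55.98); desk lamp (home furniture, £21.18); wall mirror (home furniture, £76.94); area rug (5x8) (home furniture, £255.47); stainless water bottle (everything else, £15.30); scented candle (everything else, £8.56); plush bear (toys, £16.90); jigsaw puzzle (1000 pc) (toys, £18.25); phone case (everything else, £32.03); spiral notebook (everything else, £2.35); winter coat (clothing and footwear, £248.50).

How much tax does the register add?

Wooden train set £33.64: toys → 8% + 0% county = 8% → £2.69
Running shoes £55.98: clothing and footwear → 8% + 0% county = 8% → £4.48
Desk lamp £21.18: home furniture → 6.5% + 0.5% county = 7% → £1.48
Wall mirror £76.94: home furniture → 6.5% + 0.5% county = 7% → £5.39
Area rug (5x8) £255.47: home furniture → 6.5% + 0.5% county = 7% → £17.88
Stainless water bottle £15.30: everything else → 5.75% + 2.75% county = 8.5% → £1.30
Scented candle £8.56: everything else → 5.75% + 2.75% county = 8.5% → £0.73
Plush bear £16.90: toys → 8% + 0% county = 8% → £1.35
Jigsaw puzzle (1000 pc) £18.25: toys → 8% + 0% county = 8% → £1.46
Phone case £32.03: everything else → 5.75% + 2.75% county = 8.5% → £2.72
Spiral notebook £2.35: everything else → 5.75% + 2.75% county = 8.5% → £0.20
Winter coat £248.50: clothing and footwear → 8% + 0% county = 8% → £19.88
Total tax = £2.69 + £4.48 + £1.48 + £5.39 + £17.88 + £1.30 + £0.73 + £1.35 + £1.46 + £2.72 + £0.20 + £19.88 = £59.56

£59.56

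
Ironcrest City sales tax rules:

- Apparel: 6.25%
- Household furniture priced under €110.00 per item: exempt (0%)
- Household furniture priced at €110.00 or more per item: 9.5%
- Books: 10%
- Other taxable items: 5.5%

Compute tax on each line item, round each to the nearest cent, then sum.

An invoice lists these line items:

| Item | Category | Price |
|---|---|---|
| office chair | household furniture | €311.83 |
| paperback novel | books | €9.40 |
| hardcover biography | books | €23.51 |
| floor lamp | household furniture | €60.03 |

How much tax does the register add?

Office chair €311.83: household furniture, €110.00 or more → 9.5% → €29.62
Paperback novel €9.40: books → 10% → €0.94
Hardcover biography €23.51: books → 10% → €2.35
Floor lamp €60.03: household furniture, under €110.00 → 0% → €0.00
Total tax = €29.62 + €0.94 + €2.35 = €32.91

€32.91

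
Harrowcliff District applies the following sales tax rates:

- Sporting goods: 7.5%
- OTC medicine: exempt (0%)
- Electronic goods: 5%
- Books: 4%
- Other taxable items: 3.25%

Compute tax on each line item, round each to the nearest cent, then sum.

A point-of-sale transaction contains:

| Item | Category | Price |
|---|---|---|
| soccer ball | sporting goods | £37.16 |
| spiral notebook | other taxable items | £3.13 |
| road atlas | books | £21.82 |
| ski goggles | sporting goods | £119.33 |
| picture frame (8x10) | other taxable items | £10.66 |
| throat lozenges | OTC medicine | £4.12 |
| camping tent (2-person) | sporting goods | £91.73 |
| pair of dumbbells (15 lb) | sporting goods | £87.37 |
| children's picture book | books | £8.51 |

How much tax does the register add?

£26.83

Soccer ball £37.16: sporting goods → 7.5% → £2.79
Spiral notebook £3.13: other taxable items → 3.25% → £0.10
Road atlas £21.82: books → 4% → £0.87
Ski goggles £119.33: sporting goods → 7.5% → £8.95
Picture frame (8x10) £10.66: other taxable items → 3.25% → £0.35
Throat lozenges £4.12: OTC medicine → 0% → £0.00
Camping tent (2-person) £91.73: sporting goods → 7.5% → £6.88
Pair of dumbbells (15 lb) £87.37: sporting goods → 7.5% → £6.55
Children's picture book £8.51: books → 4% → £0.34
Total tax = £2.79 + £0.10 + £0.87 + £8.95 + £0.35 + £6.88 + £6.55 + £0.34 = £26.83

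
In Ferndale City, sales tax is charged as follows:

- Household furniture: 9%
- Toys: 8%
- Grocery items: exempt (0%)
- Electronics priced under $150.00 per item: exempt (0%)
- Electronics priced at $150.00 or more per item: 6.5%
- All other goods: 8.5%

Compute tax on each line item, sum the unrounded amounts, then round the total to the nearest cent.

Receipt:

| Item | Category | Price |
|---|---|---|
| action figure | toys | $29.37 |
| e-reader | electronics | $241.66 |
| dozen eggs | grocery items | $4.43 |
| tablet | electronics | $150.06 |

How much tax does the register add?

$27.81

Action figure $29.37: toys → 8% → $2.3496
E-reader $241.66: electronics, $150.00 or more → 6.5% → $15.7079
Dozen eggs $4.43: grocery items → 0% → $0.00
Tablet $150.06: electronics, $150.00 or more → 6.5% → $9.7539
Unrounded tax sum = $27.8114 → $27.81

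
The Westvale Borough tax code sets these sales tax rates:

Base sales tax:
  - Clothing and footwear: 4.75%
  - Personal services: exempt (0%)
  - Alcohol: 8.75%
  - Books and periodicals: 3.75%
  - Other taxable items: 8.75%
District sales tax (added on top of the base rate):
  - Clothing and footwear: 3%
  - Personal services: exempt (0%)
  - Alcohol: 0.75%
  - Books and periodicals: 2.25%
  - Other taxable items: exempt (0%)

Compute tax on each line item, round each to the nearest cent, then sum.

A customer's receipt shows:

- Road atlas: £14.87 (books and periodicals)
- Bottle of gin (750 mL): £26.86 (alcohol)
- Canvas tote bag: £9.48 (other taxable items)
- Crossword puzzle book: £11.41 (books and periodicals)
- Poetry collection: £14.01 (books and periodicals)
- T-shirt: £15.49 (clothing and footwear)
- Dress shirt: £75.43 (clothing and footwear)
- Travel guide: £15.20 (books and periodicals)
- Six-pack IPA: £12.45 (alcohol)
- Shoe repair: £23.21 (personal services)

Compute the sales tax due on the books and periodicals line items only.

Road atlas £14.87: books and periodicals → 3.75% + 2.25% district = 6% → £0.89
Crossword puzzle book £11.41: books and periodicals → 3.75% + 2.25% district = 6% → £0.68
Poetry collection £14.01: books and periodicals → 3.75% + 2.25% district = 6% → £0.84
Travel guide £15.20: books and periodicals → 3.75% + 2.25% district = 6% → £0.91
Tax on books and periodicals = £0.89 + £0.68 + £0.84 + £0.91 = £3.32

£3.32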